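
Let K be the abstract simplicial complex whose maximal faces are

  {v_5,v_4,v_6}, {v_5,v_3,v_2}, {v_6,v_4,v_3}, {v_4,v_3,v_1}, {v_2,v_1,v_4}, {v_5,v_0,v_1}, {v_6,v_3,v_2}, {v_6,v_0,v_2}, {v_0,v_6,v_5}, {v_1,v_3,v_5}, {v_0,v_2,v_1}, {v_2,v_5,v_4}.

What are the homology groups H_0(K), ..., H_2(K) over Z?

H_0 = Z,  H_1 = Z/2,  H_2 = 0.

Order the vertices as v_0 < v_1 < v_2 < v_3 < v_4 < v_5 < v_6. Listing each simplex with vertices in this order, K has dimension 2 with simplices:

  0-simplices (7): [v_0], [v_1], [v_2], [v_3], [v_4], [v_5], [v_6]
  1-simplices (18): (18 of them)
  2-simplices (12): (12 of them)

so the chain groups are C_0 ≅ Z^7, C_1 ≅ Z^18, C_2 ≅ Z^12.

Boundary ∂_1: C_1 → C_0 sends each edge [p,q] (with p < q) to q − p. For instance
  ∂[v_3,v_5] = [v_5] − [v_3].
The resulting 7×18 matrix has rank 6, and its Smith normal form has invariant factors (1,1,1,1,1,1).

∂_2: C_2 → C_1 acts by ∂[p,q,r] = [q,r] − [p,r] + [p,q]. For instance
  ∂[v_2,v_3,v_5] = [v_3,v_5] − [v_2,v_5] + [v_2,v_3],
  ∂[v_0,v_5,v_6] = [v_5,v_6] − [v_0,v_6] + [v_0,v_5].
This gives a 18×12 integer matrix of rank 12; reducing to Smith normal form yields diagonal entries (1,1,1,1,1,1,1,1,1,1,1,2).

Now H_k = ker ∂_k / im ∂_{k+1}, so:

  H_0: rank C_0 − rank ∂_1 = 7 − 6 = 1, and the invariant factors of ∂_1 are all 1, so H_0 = Z.
  H_1: rank ker ∂_1 − rank ∂_2 = (18 − 6) − 12 = 0, and ∂_2 has invariant factor 2 > 1, so H_1 = Z/2.
  H_2: rank ker ∂_2 − rank ∂_3 = (12 − 12) − 0 = 0, and there is no ∂_3, so H_2 = 0.

(K is a triangulation of the real projective plane RP^2.)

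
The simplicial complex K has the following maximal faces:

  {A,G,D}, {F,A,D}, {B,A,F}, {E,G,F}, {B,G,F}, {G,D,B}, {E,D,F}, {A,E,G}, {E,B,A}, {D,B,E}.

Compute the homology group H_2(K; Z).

Order the vertices as A < B < D < E < F < G. Listing each simplex with vertices in this order, K has dimension 2 with simplices:

  0-simplices (6): A, B, D, E, F, G
  1-simplices (15): AB, AD, AE, AF, AG, BD, BE, BF, BG, DE, DF, DG, EF, EG, FG
  2-simplices (10): ABE, ABF, ADF, ADG, AEG, BDE, BDG, BFG, DEF, EFG

giving chain groups C_0 ≅ Z^6, C_1 ≅ Z^15, C_2 ≅ Z^10.

Boundary ∂_1: C_1 → C_0 is given by ∂[p,q] = [q] − [p].
As a 6×15 matrix over Z this has rank 5, with invariant factors (1,1,1,1,1).

The boundary map ∂_2: C_2 → C_1 sends each 2-simplex [p,q,r] to [q,r] − [p,r] + [p,q]. For instance
  ∂BFG = FG − BG + BF,
  ∂ABE = BE − AE + AB.
The resulting 15×10 matrix has rank 10, and its Smith normal form has invariant factors (1,1,1,1,1,1,1,1,1,2).

Now H_k = ker ∂_k / im ∂_{k+1}, so:

  H_2: rank ker ∂_2 − rank ∂_3 = (10 − 10) − 0 = 0, and there is no ∂_3, so H_2 ≅ 0.

H_2 ≅ 0.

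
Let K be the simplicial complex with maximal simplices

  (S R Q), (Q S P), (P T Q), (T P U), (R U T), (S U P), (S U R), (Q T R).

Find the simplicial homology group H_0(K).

K has 6 vertices, 12 edges, 8 triangles.
rank ∂_0 = 0, rank ∂_1 = 5 ⇒ b_0 = 6 − 0 − 5 = 1; all invariant factors of ∂_1 are 1 so no torsion. So H_0 = Z.

H_0 ≅ Z.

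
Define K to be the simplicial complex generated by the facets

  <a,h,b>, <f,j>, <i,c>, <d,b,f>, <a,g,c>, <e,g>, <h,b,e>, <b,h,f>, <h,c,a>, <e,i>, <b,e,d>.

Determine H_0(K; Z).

H_0 ≅ Z.

Order the vertices as a < b < c < d < e < f < g < h < i < j. Listing each simplex with vertices in this order, K has dimension 2 with simplices:

  0-simplices (10): a, b, c, d, e, f, g, h, i, j
  1-simplices (18): ab, ac, ag, ah, bd, be, bf, bh, cg, ch, ci, de, df, eg, eh, ei, fh, fj
  2-simplices (7): abh, acg, ach, bde, bdf, beh, bfh

giving chain groups C_0 ≅ Z^10, C_1 ≅ Z^18, C_2 ≅ Z^7.

The boundary map ∂_1: C_1 → C_0 is given by ∂[p,q] = [q] − [p]. For instance
  ∂be = e − b.
The resulting 10×18 matrix has rank 9, and its Smith normal form has invariant factors (1,1,1,1,1,1,1,1,1).

The boundary map ∂_2: C_2 → C_1 maps a triangle to the signed sum of its edges. For instance
  ∂bde = de − be + bd,
  ∂bdf = df − bf + bd.
This gives a 18×7 integer matrix of rank 7; reducing to Smith normal form yields diagonal entries (1,1,1,1,1,1,1).

Reading off H_k = ker ∂_k / im ∂_{k+1}:

  H_0: rank C_0 − rank ∂_1 = 10 − 9 = 1, and the invariant factors of ∂_1 are all 1, so H_0 ≅ Z.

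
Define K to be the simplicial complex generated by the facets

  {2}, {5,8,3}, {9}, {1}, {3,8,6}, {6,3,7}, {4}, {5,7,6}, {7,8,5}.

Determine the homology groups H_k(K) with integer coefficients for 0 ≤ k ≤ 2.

H_0 ≅ Z^5,  H_1 ≅ Z,  H_2 = 0.

Take the total order 1 < 2 < 3 < 4 < 5 < 6 < 7 < 8 < 9 on the vertex set. Then K (dimension 2) consists of the simplices:

  0-simplices (9): [1], [2], [3], [4], [5], [6], [7], [8], [9]
  1-simplices (10): [3,5], [3,6], [3,7], [3,8], [5,6], [5,7], [5,8], [6,7], [6,8], [7,8]
  2-simplices (5): [3,5,8], [3,6,7], [3,6,8], [5,6,7], [5,7,8]

Hence C_0 ≅ Z^9, C_1 ≅ Z^10, C_2 ≅ Z^5.

∂_1: C_1 → C_0 is given by ∂[p,q] = [q] − [p].
The resulting 9×10 matrix has rank 4, and its Smith normal form has invariant factors (1,1,1,1).

Boundary ∂_2: C_2 → C_1 acts by ∂[p,q,r] = [q,r] − [p,r] + [p,q]. For instance
  ∂[5,6,7] = [6,7] − [5,7] + [5,6],
  ∂[3,6,7] = [6,7] − [3,7] + [3,6].
The 10×5 boundary matrix has rank 5 and Smith normal form diag(1,1,1,1,1).

Reading off H_k = ker ∂_k / im ∂_{k+1}:

  H_0: rank C_0 − rank ∂_1 = 9 − 4 = 5, and the invariant factors of ∂_1 are all 1, so H_0 ≅ Z^5.
  H_1: rank ker ∂_1 − rank ∂_2 = (10 − 4) − 5 = 1, and the invariant factors of ∂_2 are all 1, so H_1 ≅ Z.
  H_2: rank ker ∂_2 − rank ∂_3 = (5 − 5) − 0 = 0, and there is no ∂_3, so H_2 ≅ 0.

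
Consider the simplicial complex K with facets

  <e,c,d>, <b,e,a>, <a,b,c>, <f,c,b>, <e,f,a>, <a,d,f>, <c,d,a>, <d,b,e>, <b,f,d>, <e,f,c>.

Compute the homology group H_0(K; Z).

H_0 = Z.

K has 6 vertices, 15 edges, 10 triangles.
rank ∂_0 = 0, rank ∂_1 = 5 ⇒ b_0 = 6 − 0 − 5 = 1; all invariant factors of ∂_1 are 1 so no torsion. So H_0 = Z.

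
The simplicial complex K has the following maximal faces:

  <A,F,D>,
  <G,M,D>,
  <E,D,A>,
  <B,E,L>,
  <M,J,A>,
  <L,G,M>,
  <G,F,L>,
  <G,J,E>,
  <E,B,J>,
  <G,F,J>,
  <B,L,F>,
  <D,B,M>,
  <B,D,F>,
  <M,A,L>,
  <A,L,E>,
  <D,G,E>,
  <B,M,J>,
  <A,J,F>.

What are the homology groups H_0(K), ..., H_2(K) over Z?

H_0 = Z,  H_1 = Z^2,  H_2 = Z.

Fix the vertex order A < B < D < E < F < G < J < L < M and write every simplex with vertices in increasing order. Then dim K = 2 and the simplices of K are:

  0-simplices (9): A, B, D, E, F, G, J, L, M
  1-simplices (27): AD, AE, AF, AJ, AL, AM, BD, BE, BF, BJ, BL, BM, DE, DF, DG, DM, EG, EJ, EL, FG, FJ, FL, GJ, GL, GM, JM, LM
  2-simplices (18): ADE, ADF, AEL, AFJ, AJM, ALM, BDF, BDM, BEJ, BEL, BFL, BJM, DEG, DGM, EGJ, FGJ, FGL, GLM

so the chain groups are C_0 ≅ Z^9, C_1 ≅ Z^27, C_2 ≅ Z^18.

Boundary ∂_1: C_1 → C_0 is given by ∂[p,q] = [q] − [p].
This gives a 9×27 integer matrix of rank 8; reducing to Smith normal form yields diagonal entries (1,1,1,1,1,1,1,1).

The boundary map ∂_2: C_2 → C_1 maps a triangle to the signed sum of its edges. For instance
  ∂EGJ = GJ − EJ + EG,
  ∂AEL = EL − AL + AE.
The resulting 27×18 matrix has rank 17, and its Smith normal form has invariant factors (1,1,1,1,1,1,1,1,1,1,1,1,1,1,1,1,1).

Now H_k = ker ∂_k / im ∂_{k+1}, so:

  H_0: rank C_0 − rank ∂_1 = 9 − 8 = 1, and the invariant factors of ∂_1 are all 1, so H_0 ≅ Z.
  H_1: rank ker ∂_1 − rank ∂_2 = (27 − 8) − 17 = 2, and the invariant factors of ∂_2 are all 1, so H_1 ≅ Z^2.
  H_2: rank ker ∂_2 − rank ∂_3 = (18 − 17) − 0 = 1, and there is no ∂_3, so H_2 ≅ Z.

As a check, the Euler characteristic is 9 − 27 + 18 = 0, which agrees with 1 − 2 + 1 = 0.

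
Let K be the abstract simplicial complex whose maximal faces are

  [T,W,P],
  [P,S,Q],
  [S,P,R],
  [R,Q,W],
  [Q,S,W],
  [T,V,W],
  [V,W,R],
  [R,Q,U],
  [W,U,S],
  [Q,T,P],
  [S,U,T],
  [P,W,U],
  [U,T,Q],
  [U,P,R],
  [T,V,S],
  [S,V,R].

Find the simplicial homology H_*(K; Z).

H_0 ≅ Z,  H_1 ≅ Z^2,  H_2 ≅ Z.

Take the total order P < Q < R < S < T < U < V < W on the vertex set. Then K (dimension 2) consists of the simplices:

  0-simplices (8): P, Q, R, S, T, U, V, W
  1-simplices (24): PQ, PR, PS, PT, PU, PW, QR, QS, QT, QU, QW, RS, RU, RV, RW, ST, SU, SV, SW, TU, TV, TW, UW, VW
  2-simplices (16): PQS, PQT, PRS, PRU, PTW, PUW, QRU, QRW, QSW, QTU, RSV, RVW, STU, STV, SUW, TVW

so the chain groups are C_0 ≅ Z^8, C_1 ≅ Z^24, C_2 ≅ Z^16.

Boundary ∂_1: C_1 → C_0 is given by ∂[p,q] = [q] − [p].
The 8×24 boundary matrix has rank 7 and Smith normal form diag(1,1,1,1,1,1,1).

The boundary map ∂_2: C_2 → C_1 sends each 2-simplex [p,q,r] to [q,r] − [p,r] + [p,q]. For instance
  ∂QRU = RU − QU + QR,
  ∂PQS = QS − PS + PQ.
The resulting 24×16 matrix has rank 15, and its Smith normal form has invariant factors (1,1,1,1,1,1,1,1,1,1,1,1,1,1,1).

From H_k ≅ ker(∂_k) / im(∂_{k+1}) we obtain:

  H_0: rank C_0 − rank ∂_1 = 8 − 7 = 1, and the invariant factors of ∂_1 are all 1, so H_0 ≅ Z.
  H_1: rank ker ∂_1 − rank ∂_2 = (24 − 7) − 15 = 2, and the invariant factors of ∂_2 are all 1, so H_1 ≅ Z^2.
  H_2: rank ker ∂_2 − rank ∂_3 = (16 − 15) − 0 = 1, and there is no ∂_3, so H_2 ≅ Z.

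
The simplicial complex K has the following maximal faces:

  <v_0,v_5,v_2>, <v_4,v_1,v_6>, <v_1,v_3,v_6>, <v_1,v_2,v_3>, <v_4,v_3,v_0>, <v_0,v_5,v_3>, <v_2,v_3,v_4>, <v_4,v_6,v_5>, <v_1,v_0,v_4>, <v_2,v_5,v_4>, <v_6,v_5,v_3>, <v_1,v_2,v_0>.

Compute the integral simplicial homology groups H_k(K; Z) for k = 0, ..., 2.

Fix the vertex order v_0 < v_1 < v_2 < v_3 < v_4 < v_5 < v_6 and write every simplex with vertices in increasing order. Then dim K = 2 and the simplices of K are:

  0-simplices (7): [v_0], [v_1], [v_2], [v_3], [v_4], [v_5], [v_6]
  1-simplices (18): (18 of them)
  2-simplices (12): (12 of them)

so the chain groups are C_0 ≅ Z^7, C_1 ≅ Z^18, C_2 ≅ Z^12.

The boundary map ∂_1: C_1 → C_0 maps an edge to its endpoints' difference, ∂[p,q] = q − p.
The resulting 7×18 matrix has rank 6, and its Smith normal form has invariant factors (1,1,1,1,1,1).

The boundary map ∂_2: C_2 → C_1 acts by ∂[p,q,r] = [q,r] − [p,r] + [p,q]. For instance
  ∂[v_1,v_4,v_6] = [v_4,v_6] − [v_1,v_6] + [v_1,v_4],
  ∂[v_2,v_4,v_5] = [v_4,v_5] − [v_2,v_5] + [v_2,v_4].
The resulting 18×12 matrix has rank 12, and its Smith normal form has invariant factors (1,1,1,1,1,1,1,1,1,1,1,2).

From H_k ≅ ker(∂_k) / im(∂_{k+1}) we obtain:

  H_0: rank C_0 − rank ∂_1 = 7 − 6 = 1, and the invariant factors of ∂_1 are all 1, so H_0 ≅ Z.
  H_1: rank ker ∂_1 − rank ∂_2 = (18 − 6) − 12 = 0, and ∂_2 has invariant factor 2 > 1, so H_1 ≅ Z/2.
  H_2: rank ker ∂_2 − rank ∂_3 = (12 − 12) − 0 = 0, and there is no ∂_3, so H_2 ≅ 0.

H_0 ≅ Z,  H_1 ≅ Z/2,  H_2 = 0.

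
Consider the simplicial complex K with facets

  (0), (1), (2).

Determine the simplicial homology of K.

H_0 = Z^3.

Order the vertices as 0 < 1 < 2. Listing each simplex with vertices in this order, K has dimension 0 with simplices:

  0-simplices (3): [0], [1], [2]

giving chain groups C_0 ≅ Z^3.

From H_k ≅ ker(∂_k) / im(∂_{k+1}) we obtain:

  H_0: rank C_0 − rank ∂_1 = 3 − 0 = 3, and there is no ∂_1, so H_0 ≅ Z^3.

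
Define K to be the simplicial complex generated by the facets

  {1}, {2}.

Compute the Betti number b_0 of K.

We work with the vertex ordering 1 < 2. The simplices of K, each written with vertices in increasing order, are:

  0-simplices (2): [1], [2]

so the chain groups are C_0 ≅ Z^2.

Reading off H_k = ker ∂_k / im ∂_{k+1}:

  H_0: rank C_0 − rank ∂_1 = 2 − 0 = 2, and there is no ∂_1, so H_0 ≅ Z^2.

(K is a triangulation of a set of 2 points.)

Hence the Betti numbers are b_0 = 2.

b_0 = 2.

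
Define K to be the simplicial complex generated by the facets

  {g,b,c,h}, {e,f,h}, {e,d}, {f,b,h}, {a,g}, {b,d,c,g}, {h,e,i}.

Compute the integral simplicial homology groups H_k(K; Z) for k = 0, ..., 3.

H_0 = Z,  H_1 = Z,  H_2 = 0,  H_3 = 0.

We work with the vertex ordering a < b < c < d < e < f < g < h < i. The simplices of K, each written with vertices in increasing order, are:

  0-simplices (9): a, b, c, d, e, f, g, h, i
  1-simplices (17): ag, bc, bd, bf, bg, bh, cd, cg, ch, de, dg, ef, eh, ei, fh, gh, hi
  2-simplices (10): bcd, bcg, bch, bdg, bfh, bgh, cdg, cgh, efh, ehi
  3-simplices (2): bcdg, bcgh

Hence C_0 ≅ Z^9, C_1 ≅ Z^17, C_2 ≅ Z^10, C_3 ≅ Z^2.

∂_1: C_1 → C_0 maps an edge to its endpoints' difference, ∂[p,q] = q − p. For instance
  ∂bf = f − b.
The resulting 9×17 matrix has rank 8, and its Smith normal form has invariant factors (1,1,1,1,1,1,1,1).

∂_2: C_2 → C_1 maps a triangle to the signed sum of its edges. For instance
  ∂efh = fh − eh + ef,
  ∂bdg = dg − bg + bd.
As a 17×10 matrix over Z this has rank 8, with invariant factors (1,1,1,1,1,1,1,1).

The boundary map ∂_3: C_3 → C_2 sends each 3-simplex σ to the alternating sum Σ_i (−1)^i (σ with its i-th vertex removed). For instance
  ∂bcgh = cgh − bgh + bch − bcg,
  ∂bcdg = cdg − bdg + bcg − bcd.
This gives a 10×2 integer matrix of rank 2; reducing to Smith normal form yields diagonal entries (1,1).

Computing H_k = (kernel of ∂_k) / (image of ∂_{k+1}):

  H_0: rank C_0 − rank ∂_1 = 9 − 8 = 1, and the invariant factors of ∂_1 are all 1, so H_0 ≅ Z.
  H_1: rank ker ∂_1 − rank ∂_2 = (17 − 8) − 8 = 1, and the invariant factors of ∂_2 are all 1, so H_1 ≅ Z.
  H_2: rank ker ∂_2 − rank ∂_3 = (10 − 8) − 2 = 0, and the invariant factors of ∂_3 are all 1, so H_2 ≅ 0.
  H_3: rank ker ∂_3 − rank ∂_4 = (2 − 2) − 0 = 0, and there is no ∂_4, so H_3 ≅ 0.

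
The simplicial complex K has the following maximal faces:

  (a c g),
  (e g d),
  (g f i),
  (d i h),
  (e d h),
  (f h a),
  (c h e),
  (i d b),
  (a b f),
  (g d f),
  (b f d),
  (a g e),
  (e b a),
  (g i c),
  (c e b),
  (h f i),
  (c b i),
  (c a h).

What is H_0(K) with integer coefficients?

H_0 ≅ Z.

Take the total order a < b < c < d < e < f < g < h < i on the vertex set. Then K (dimension 2) consists of the simplices:

  0-simplices (9): a, b, c, d, e, f, g, h, i
  1-simplices (27): ab, ac, ae, af, ag, ah, bc, bd, be, bf, bi, ce, cg, ch, ci, de, df, dg, dh, di, eg, eh, fg, fh, fi, gi, hi
  2-simplices (18): abe, abf, acg, ach, aeg, afh, bce, bci, bdf, bdi, ceh, cgi, deg, deh, dfg, dhi, fgi, fhi

giving chain groups C_0 ≅ Z^9, C_1 ≅ Z^27, C_2 ≅ Z^18.

The boundary map ∂_1: C_1 → C_0 is given by ∂[p,q] = [q] − [p].
This gives a 9×27 integer matrix of rank 8; reducing to Smith normal form yields diagonal entries (1,1,1,1,1,1,1,1).

∂_2: C_2 → C_1 maps a triangle to the signed sum of its edges. For instance
  ∂bdf = df − bf + bd,
  ∂ach = ch − ah + ac.
The resulting 27×18 matrix has rank 18, and its Smith normal form has invariant factors (1,1,1,1,1,1,1,1,1,1,1,1,1,1,1,1,1,2).

Now H_k = ker ∂_k / im ∂_{k+1}, so:

  H_0: rank C_0 − rank ∂_1 = 9 − 8 = 1, and the invariant factors of ∂_1 are all 1, so H_0 ≅ Z.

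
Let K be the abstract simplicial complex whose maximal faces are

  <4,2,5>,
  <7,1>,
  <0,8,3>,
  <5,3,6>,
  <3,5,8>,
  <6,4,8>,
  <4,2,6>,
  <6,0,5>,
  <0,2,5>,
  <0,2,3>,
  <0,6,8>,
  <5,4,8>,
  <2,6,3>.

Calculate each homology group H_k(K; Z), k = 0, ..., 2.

Take the total order 0 < 1 < 2 < 3 < 4 < 5 < 6 < 7 < 8 on the vertex set. Then K (dimension 2) consists of the simplices:

  0-simplices (9): [0], [1], [2], [3], [4], [5], [6], [7], [8]
  1-simplices (19): [0,2], [0,3], [0,5], [0,6], [0,8], [1,7], [2,3], [2,4], [2,5], [2,6], [3,5], [3,6], [3,8], [4,5], [4,6], [4,8], [5,6], [5,8], [6,8]
  2-simplices (12): [0,2,3], [0,2,5], [0,3,8], [0,5,6], [0,6,8], [2,3,6], [2,4,5], [2,4,6], [3,5,6], [3,5,8], [4,5,8], [4,6,8]

Hence C_0 ≅ Z^9, C_1 ≅ Z^19, C_2 ≅ Z^12.

The boundary map ∂_1: C_1 → C_0 maps an edge to its endpoints' difference, ∂[p,q] = q − p. For instance
  ∂[4,5] = [5] − [4].
As a 9×19 matrix over Z this has rank 7, with invariant factors (1,1,1,1,1,1,1).

∂_2: C_2 → C_1 maps a triangle to the signed sum of its edges. For instance
  ∂[2,4,5] = [4,5] − [2,5] + [2,4],
  ∂[4,6,8] = [6,8] − [4,8] + [4,6].
As a 19×12 matrix over Z this has rank 12, with invariant factors (1,1,1,1,1,1,1,1,1,1,1,2).

From H_k ≅ ker(∂_k) / im(∂_{k+1}) we obtain:

  H_0: rank C_0 − rank ∂_1 = 9 − 7 = 2, and the invariant factors of ∂_1 are all 1, so H_0 ≅ Z^2.
  H_1: rank ker ∂_1 − rank ∂_2 = (19 − 7) − 12 = 0, and ∂_2 has invariant factor 2 > 1, so H_1 ≅ Z/2Z.
  H_2: rank ker ∂_2 − rank ∂_3 = (12 − 12) − 0 = 0, and there is no ∂_3, so H_2 ≅ 0.

H_0 ≅ Z^2,  H_1 ≅ Z/2Z,  H_2 = 0.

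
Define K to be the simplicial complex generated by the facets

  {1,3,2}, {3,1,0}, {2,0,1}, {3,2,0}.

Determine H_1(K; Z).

We work with the vertex ordering 0 < 1 < 2 < 3. The simplices of K, each written with vertices in increasing order, are:

  0-simplices (4): [0], [1], [2], [3]
  1-simplices (6): [0,1], [0,2], [0,3], [1,2], [1,3], [2,3]
  2-simplices (4): [0,1,2], [0,1,3], [0,2,3], [1,2,3]

so the chain groups are C_0 ≅ Z^4, C_1 ≅ Z^6, C_2 ≅ Z^4.

The boundary map ∂_1: C_1 → C_0 maps an edge to its endpoints' difference, ∂[p,q] = q − p.
The 4×6 boundary matrix has rank 3 and Smith normal form diag(1,1,1).

The boundary map ∂_2: C_2 → C_1 sends each 2-simplex [p,q,r] to [q,r] − [p,r] + [p,q]. For instance
  ∂[0,1,3] = [1,3] − [0,3] + [0,1],
  ∂[0,1,2] = [1,2] − [0,2] + [0,1].
This gives a 6×4 integer matrix of rank 3; reducing to Smith normal form yields diagonal entries (1,1,1).

From H_k ≅ ker(∂_k) / im(∂_{k+1}) we obtain:

  H_1: rank ker ∂_1 − rank ∂_2 = (6 − 3) − 3 = 0, and the invariant factors of ∂_2 are all 1, so H_1 ≅ 0.

H_1 ≅ 0.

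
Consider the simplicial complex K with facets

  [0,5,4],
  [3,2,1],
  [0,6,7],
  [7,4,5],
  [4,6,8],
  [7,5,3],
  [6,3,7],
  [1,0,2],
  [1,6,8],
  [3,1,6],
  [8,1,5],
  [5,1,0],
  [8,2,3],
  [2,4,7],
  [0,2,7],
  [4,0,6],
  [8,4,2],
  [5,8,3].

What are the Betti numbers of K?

Take the total order 0 < 1 < 2 < 3 < 4 < 5 < 6 < 7 < 8 on the vertex set. Then K (dimension 2) consists of the simplices:

  0-simplices (9): [0], [1], [2], [3], [4], [5], [6], [7], [8]
  1-simplices (27): (27 of them)
  2-simplices (18): [0,1,2], [0,1,5], [0,2,7], [0,4,5], [0,4,6], [0,6,7], [1,2,3], [1,3,6], [1,5,8], [1,6,8], [2,3,8], [2,4,7], [2,4,8], [3,5,7], [3,5,8], [3,6,7], [4,5,7], [4,6,8]

giving chain groups C_0 ≅ Z^9, C_1 ≅ Z^27, C_2 ≅ Z^18.

Boundary ∂_1: C_1 → C_0 maps an edge to its endpoints' difference, ∂[p,q] = q − p. For instance
  ∂[2,8] = [8] − [2].
The resulting 9×27 matrix has rank 8, and its Smith normal form has invariant factors (1,1,1,1,1,1,1,1).

Boundary ∂_2: C_2 → C_1 maps a triangle to the signed sum of its edges. For instance
  ∂[3,6,7] = [6,7] − [3,7] + [3,6],
  ∂[0,6,7] = [6,7] − [0,7] + [0,6].
This gives a 27×18 integer matrix of rank 18; reducing to Smith normal form yields diagonal entries (1,1,1,1,1,1,1,1,1,1,1,1,1,1,1,1,1,2).

Reading off H_k = ker ∂_k / im ∂_{k+1}:

  H_0: rank C_0 − rank ∂_1 = 9 − 8 = 1, and the invariant factors of ∂_1 are all 1, so H_0 ≅ Z.
  H_1: rank ker ∂_1 − rank ∂_2 = (27 − 8) − 18 = 1, and ∂_2 has invariant factor 2 > 1, so H_1 ≅ Z × Z/2.
  H_2: rank ker ∂_2 − rank ∂_3 = (18 − 18) − 0 = 0, and there is no ∂_3, so H_2 ≅ 0.

Hence the Betti numbers are b_0 = 1, b_1 = 1, b_2 = 0.

b_0 = 1, b_1 = 1, b_2 = 0.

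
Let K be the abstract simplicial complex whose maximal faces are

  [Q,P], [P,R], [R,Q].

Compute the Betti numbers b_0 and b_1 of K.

Take the total order P < Q < R on the vertex set. Then K (dimension 1) consists of the simplices:

  0-simplices (3): P, Q, R
  1-simplices (3): PQ, PR, QR

giving chain groups C_0 ≅ Z^3, C_1 ≅ Z^3.

Boundary ∂_1: C_1 → C_0 maps an edge to its endpoints' difference, ∂[p,q] = q − p. For instance
  ∂QR = R − Q.
As a 3×3 matrix over Z this has rank 2, with invariant factors (1,1).

Computing H_k = (kernel of ∂_k) / (image of ∂_{k+1}):

  H_0: rank C_0 − rank ∂_1 = 3 − 2 = 1, and the invariant factors of ∂_1 are all 1, so H_0 = Z.
  H_1: rank ker ∂_1 − rank ∂_2 = (3 − 2) − 0 = 1, and there is no ∂_2, so H_1 = Z.

(K is a triangulation of the circle S^1.)

Hence the Betti numbers are b_0 = 1, b_1 = 1.

b_0 = 1, b_1 = 1.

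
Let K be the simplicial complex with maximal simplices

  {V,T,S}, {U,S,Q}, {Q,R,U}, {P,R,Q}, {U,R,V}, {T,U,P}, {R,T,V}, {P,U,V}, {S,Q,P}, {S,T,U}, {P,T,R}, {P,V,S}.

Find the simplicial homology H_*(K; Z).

H_0 = Z,  H_1 = Z_2,  H_2 = 0.

We work with the vertex ordering P < Q < R < S < T < U < V. The simplices of K, each written with vertices in increasing order, are:

  0-simplices (7): P, Q, R, S, T, U, V
  1-simplices (18): PQ, PR, PS, PT, PU, PV, QR, QS, QU, RT, RU, RV, ST, SU, SV, TU, TV, UV
  2-simplices (12): PQR, PQS, PRT, PSV, PTU, PUV, QRU, QSU, RTV, RUV, STU, STV

so the chain groups are C_0 ≅ Z^7, C_1 ≅ Z^18, C_2 ≅ Z^12.

The boundary map ∂_1: C_1 → C_0 is given by ∂[p,q] = [q] − [p].
As a 7×18 matrix over Z this has rank 6, with invariant factors (1,1,1,1,1,1).

Boundary ∂_2: C_2 → C_1 maps a triangle to the signed sum of its edges. For instance
  ∂PQR = QR − PR + PQ,
  ∂STV = TV − SV + ST.
The 18×12 boundary matrix has rank 12 and Smith normal form diag(1,1,1,1,1,1,1,1,1,1,1,2).

From H_k ≅ ker(∂_k) / im(∂_{k+1}) we obtain:

  H_0: rank C_0 − rank ∂_1 = 7 − 6 = 1, and the invariant factors of ∂_1 are all 1, so H_0 = Z.
  H_1: rank ker ∂_1 − rank ∂_2 = (18 − 6) − 12 = 0, and ∂_2 has invariant factor 2 > 1, so H_1 = Z_2.
  H_2: rank ker ∂_2 − rank ∂_3 = (12 − 12) − 0 = 0, and there is no ∂_3, so H_2 = 0.

As a check, the Euler characteristic is 7 − 18 + 12 = 1, which agrees with 1 − 0 + 0 = 1.
(K is a triangulation of the real projective plane RP^2.)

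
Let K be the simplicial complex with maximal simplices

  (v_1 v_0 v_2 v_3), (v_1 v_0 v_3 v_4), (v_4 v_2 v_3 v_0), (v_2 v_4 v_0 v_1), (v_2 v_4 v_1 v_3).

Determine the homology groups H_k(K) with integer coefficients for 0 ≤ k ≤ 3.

K has 5 vertices, 10 edges, 10 triangles, 5 3-simplices.
rank ∂_0 = 0, rank ∂_1 = 4 ⇒ b_0 = 5 − 0 − 4 = 1; all invariant factors of ∂_1 are 1 so no torsion. So H_0 ≅ Z.
rank ∂_1 = 4, rank ∂_2 = 6 ⇒ b_1 = 10 − 4 − 6 = 0; all invariant factors of ∂_2 are 1 so no torsion. So H_1 ≅ 0.
rank ∂_2 = 6, rank ∂_3 = 4 ⇒ b_2 = 10 − 6 − 4 = 0; all invariant factors of ∂_3 are 1 so no torsion. So H_2 ≅ 0.
rank ∂_3 = 4, rank ∂_4 = 0 ⇒ b_3 = 5 − 4 − 0 = 1. So H_3 ≅ Z.

H_0 ≅ Z,  H_1 = 0,  H_2 = 0,  H_3 ≅ Z.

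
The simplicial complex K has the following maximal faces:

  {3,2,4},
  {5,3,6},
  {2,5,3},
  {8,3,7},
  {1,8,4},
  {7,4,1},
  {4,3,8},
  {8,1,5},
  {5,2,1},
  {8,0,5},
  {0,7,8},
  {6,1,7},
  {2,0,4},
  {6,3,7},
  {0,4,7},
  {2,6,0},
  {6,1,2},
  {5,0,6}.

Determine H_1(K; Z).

K has 9 vertices, 27 edges, 18 triangles.
rank ∂_1 = 8, rank ∂_2 = 18 ⇒ b_1 = 27 − 8 − 18 = 1; ∂_2 has invariant factor(s) [2] giving torsion. So H_1 ≅ Z ⊕ Z/2Z.

H_1 ≅ Z ⊕ Z/2Z.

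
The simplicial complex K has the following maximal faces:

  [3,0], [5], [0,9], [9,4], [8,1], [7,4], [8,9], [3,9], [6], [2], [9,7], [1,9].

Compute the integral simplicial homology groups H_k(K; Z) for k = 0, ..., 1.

Order the vertices as 0 < 1 < 2 < 3 < 4 < 5 < 6 < 7 < 8 < 9. Listing each simplex with vertices in this order, K has dimension 1 with simplices:

  0-simplices (10): [0], [1], [2], [3], [4], [5], [6], [7], [8], [9]
  1-simplices (9): [0,3], [0,9], [1,8], [1,9], [3,9], [4,7], [4,9], [7,9], [8,9]

giving chain groups C_0 ≅ Z^10, C_1 ≅ Z^9.

Boundary ∂_1: C_1 → C_0 sends each edge [p,q] (with p < q) to q − p.
This gives a 10×9 integer matrix of rank 6; reducing to Smith normal form yields diagonal entries (1,1,1,1,1,1).

Now H_k = ker ∂_k / im ∂_{k+1}, so:

  H_0: rank C_0 − rank ∂_1 = 10 − 6 = 4, and the invariant factors of ∂_1 are all 1, so H_0 ≅ Z^4.
  H_1: rank ker ∂_1 − rank ∂_2 = (9 − 6) − 0 = 3, and there is no ∂_2, so H_1 ≅ Z^3.

As a check, the Euler characteristic is 10 − 9 = 1, which agrees with 4 − 3 = 1.

H_0 ≅ Z^4,  H_1 ≅ Z^3.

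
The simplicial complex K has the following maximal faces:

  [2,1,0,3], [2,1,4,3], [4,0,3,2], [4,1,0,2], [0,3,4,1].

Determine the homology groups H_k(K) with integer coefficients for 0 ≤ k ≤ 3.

H_0 = Z,  H_1 = 0,  H_2 = 0,  H_3 = Z.

Take the total order 0 < 1 < 2 < 3 < 4 on the vertex set. Then K (dimension 3) consists of the simplices:

  0-simplices (5): [0], [1], [2], [3], [4]
  1-simplices (10): [0,1], [0,2], [0,3], [0,4], [1,2], [1,3], [1,4], [2,3], [2,4], [3,4]
  2-simplices (10): [0,1,2], [0,1,3], [0,1,4], [0,2,3], [0,2,4], [0,3,4], [1,2,3], [1,2,4], [1,3,4], [2,3,4]
  3-simplices (5): [0,1,2,3], [0,1,2,4], [0,1,3,4], [0,2,3,4], [1,2,3,4]

giving chain groups C_0 ≅ Z^5, C_1 ≅ Z^10, C_2 ≅ Z^10, C_3 ≅ Z^5.

The boundary map ∂_1: C_1 → C_0 maps an edge to its endpoints' difference, ∂[p,q] = q − p. For instance
  ∂[1,2] = [2] − [1].
As a 5×10 matrix over Z this has rank 4, with invariant factors (1,1,1,1).

Boundary ∂_2: C_2 → C_1 maps a triangle to the signed sum of its edges. For instance
  ∂[0,2,3] = [2,3] − [0,3] + [0,2],
  ∂[0,3,4] = [3,4] − [0,4] + [0,3].
This gives a 10×10 integer matrix of rank 6; reducing to Smith normal form yields diagonal entries (1,1,1,1,1,1).

∂_3: C_3 → C_2 sends each 3-simplex σ to the alternating sum Σ_i (−1)^i (σ with its i-th vertex removed). For instance
  ∂[0,1,2,4] = [1,2,4] − [0,2,4] + [0,1,4] − [0,1,2],
  ∂[1,2,3,4] = [2,3,4] − [1,3,4] + [1,2,4] − [1,2,3].
The 10×5 boundary matrix has rank 4 and Smith normal form diag(1,1,1,1).

From H_k ≅ ker(∂_k) / im(∂_{k+1}) we obtain:

  H_0: rank C_0 − rank ∂_1 = 5 − 4 = 1, and the invariant factors of ∂_1 are all 1, so H_0 ≅ Z.
  H_1: rank ker ∂_1 − rank ∂_2 = (10 − 4) − 6 = 0, and the invariant factors of ∂_2 are all 1, so H_1 ≅ 0.
  H_2: rank ker ∂_2 − rank ∂_3 = (10 − 6) − 4 = 0, and the invariant factors of ∂_3 are all 1, so H_2 ≅ 0.
  H_3: rank ker ∂_3 − rank ∂_4 = (5 − 4) − 0 = 1, and there is no ∂_4, so H_3 ≅ Z.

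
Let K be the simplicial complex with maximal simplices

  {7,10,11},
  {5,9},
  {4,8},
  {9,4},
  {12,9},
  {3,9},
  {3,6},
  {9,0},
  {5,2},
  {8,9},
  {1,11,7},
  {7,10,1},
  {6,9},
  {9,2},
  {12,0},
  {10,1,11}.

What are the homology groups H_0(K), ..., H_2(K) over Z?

Fix the vertex order 0 < 1 < 2 < 3 < 4 < 5 < 6 < 7 < 8 < 9 < 10 < 11 < 12 and write every simplex with vertices in increasing order. Then dim K = 2 and the simplices of K are:

  0-simplices (13): [0], [1], [2], [3], [4], [5], [6], [7], [8], [9], [10], [11], [12]
  1-simplices (18): [0,9], [0,12], [1,7], [1,10], [1,11], [2,5], [2,9], [3,6], [3,9], [4,8], [4,9], [5,9], [6,9], [7,10], [7,11], [8,9], [9,12], [10,11]
  2-simplices (4): [1,7,10], [1,7,11], [1,10,11], [7,10,11]

so the chain groups are C_0 ≅ Z^13, C_1 ≅ Z^18, C_2 ≅ Z^4.

Boundary ∂_1: C_1 → C_0 sends each edge [p,q] (with p < q) to q − p. For instance
  ∂[7,10] = [10] − [7].
The resulting 13×18 matrix has rank 11, and its Smith normal form has invariant factors (1,1,1,1,1,1,1,1,1,1,1).

The boundary map ∂_2: C_2 → C_1 maps a triangle to the signed sum of its edges. For instance
  ∂[1,10,11] = [10,11] − [1,11] + [1,10],
  ∂[1,7,10] = [7,10] − [1,10] + [1,7].
This gives a 18×4 integer matrix of rank 3; reducing to Smith normal form yields diagonal entries (1,1,1).

From H_k ≅ ker(∂_k) / im(∂_{k+1}) we obtain:

  H_0: rank C_0 − rank ∂_1 = 13 − 11 = 2, and the invariant factors of ∂_1 are all 1, so H_0 = Z^2.
  H_1: rank ker ∂_1 − rank ∂_2 = (18 − 11) − 3 = 4, and the invariant factors of ∂_2 are all 1, so H_1 = Z^4.
  H_2: rank ker ∂_2 − rank ∂_3 = (4 − 3) − 0 = 1, and there is no ∂_3, so H_2 = Z.

H_0 = Z^2,  H_1 = Z^4,  H_2 = Z.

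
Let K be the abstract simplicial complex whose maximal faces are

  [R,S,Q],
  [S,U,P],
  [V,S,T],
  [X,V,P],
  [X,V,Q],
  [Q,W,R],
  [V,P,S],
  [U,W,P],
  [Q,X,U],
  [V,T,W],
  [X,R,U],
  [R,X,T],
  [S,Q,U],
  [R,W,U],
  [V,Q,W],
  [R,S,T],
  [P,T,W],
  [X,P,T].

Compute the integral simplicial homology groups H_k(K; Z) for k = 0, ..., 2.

Order the vertices as P < Q < R < S < T < U < V < W < X. Listing each simplex with vertices in this order, K has dimension 2 with simplices:

  0-simplices (9): P, Q, R, S, T, U, V, W, X
  1-simplices (27): PS, PT, PU, PV, PW, PX, QR, QS, QU, QV, QW, QX, RS, RT, RU, RW, RX, ST, SU, SV, TV, TW, TX, UW, UX, VW, VX
  2-simplices (18): PSU, PSV, PTW, PTX, PUW, PVX, QRS, QRW, QSU, QUX, QVW, QVX, RST, RTX, RUW, RUX, STV, TVW

so the chain groups are C_0 ≅ Z^9, C_1 ≅ Z^27, C_2 ≅ Z^18.

∂_1: C_1 → C_0 maps an edge to its endpoints' difference, ∂[p,q] = q − p.
This gives a 9×27 integer matrix of rank 8; reducing to Smith normal form yields diagonal entries (1,1,1,1,1,1,1,1).

∂_2: C_2 → C_1 acts by ∂[p,q,r] = [q,r] − [p,r] + [p,q]. For instance
  ∂QUX = UX − QX + QU,
  ∂PUW = UW − PW + PU.
The resulting 27×18 matrix has rank 18, and its Smith normal form has invariant factors (1,1,1,1,1,1,1,1,1,1,1,1,1,1,1,1,1,2).

From H_k ≅ ker(∂_k) / im(∂_{k+1}) we obtain:

  H_0: rank C_0 − rank ∂_1 = 9 − 8 = 1, and the invariant factors of ∂_1 are all 1, so H_0 ≅ Z.
  H_1: rank ker ∂_1 − rank ∂_2 = (27 − 8) − 18 = 1, and ∂_2 has invariant factor 2 > 1, so H_1 ≅ Z ⊕ Z/2.
  H_2: rank ker ∂_2 − rank ∂_3 = (18 − 18) − 0 = 0, and there is no ∂_3, so H_2 ≅ 0.

H_0 ≅ Z,  H_1 ≅ Z ⊕ Z/2,  H_2 = 0.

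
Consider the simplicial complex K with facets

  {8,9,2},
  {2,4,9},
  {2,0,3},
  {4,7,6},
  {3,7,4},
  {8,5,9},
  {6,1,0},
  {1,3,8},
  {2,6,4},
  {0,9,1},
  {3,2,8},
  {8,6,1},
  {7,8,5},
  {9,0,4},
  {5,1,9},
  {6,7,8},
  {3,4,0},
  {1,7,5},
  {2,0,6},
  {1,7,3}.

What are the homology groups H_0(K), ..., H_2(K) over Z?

H_0 = Z,  H_1 = Z ⊕ Z/2,  H_2 = 0.

We work with the vertex ordering 0 < 1 < 2 < 3 < 4 < 5 < 6 < 7 < 8 < 9. The simplices of K, each written with vertices in increasing order, are:

  0-simplices (10): [0], [1], [2], [3], [4], [5], [6], [7], [8], [9]
  1-simplices (30): (30 of them)
  2-simplices (20): (20 of them)

so the chain groups are C_0 ≅ Z^10, C_1 ≅ Z^30, C_2 ≅ Z^20.

∂_1: C_1 → C_0 maps an edge to its endpoints' difference, ∂[p,q] = q − p. For instance
  ∂[0,4] = [4] − [0].
The 10×30 boundary matrix has rank 9 and Smith normal form diag(1,1,1,1,1,1,1,1,1).

The boundary map ∂_2: C_2 → C_1 maps a triangle to the signed sum of its edges. For instance
  ∂[5,8,9] = [8,9] − [5,9] + [5,8],
  ∂[2,4,6] = [4,6] − [2,6] + [2,4].
This gives a 30×20 integer matrix of rank 20; reducing to Smith normal form yields diagonal entries (1,1,1,1,1,1,1,1,1,1,1,1,1,1,1,1,1,1,1,2).

Reading off H_k = ker ∂_k / im ∂_{k+1}:

  H_0: rank C_0 − rank ∂_1 = 10 − 9 = 1, and the invariant factors of ∂_1 are all 1, so H_0 = Z.
  H_1: rank ker ∂_1 − rank ∂_2 = (30 − 9) − 20 = 1, and ∂_2 has invariant factor 2 > 1, so H_1 = Z ⊕ Z/2.
  H_2: rank ker ∂_2 − rank ∂_3 = (20 − 20) − 0 = 0, and there is no ∂_3, so H_2 = 0.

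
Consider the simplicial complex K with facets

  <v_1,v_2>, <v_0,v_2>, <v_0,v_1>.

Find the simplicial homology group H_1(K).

H_1 = Z.

We work with the vertex ordering v_0 < v_1 < v_2. The simplices of K, each written with vertices in increasing order, are:

  0-simplices (3): [v_0], [v_1], [v_2]
  1-simplices (3): [v_0,v_1], [v_0,v_2], [v_1,v_2]

giving chain groups C_0 ≅ Z^3, C_1 ≅ Z^3.

∂_1: C_1 → C_0 sends each edge [p,q] (with p < q) to q − p.
The resulting 3×3 matrix has rank 2, and its Smith normal form has invariant factors (1,1).

Now H_k = ker ∂_k / im ∂_{k+1}, so:

  H_1: rank ker ∂_1 − rank ∂_2 = (3 − 2) − 0 = 1, and there is no ∂_2, so H_1 ≅ Z.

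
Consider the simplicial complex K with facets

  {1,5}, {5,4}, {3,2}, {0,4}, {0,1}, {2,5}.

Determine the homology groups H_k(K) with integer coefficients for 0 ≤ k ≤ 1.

We work with the vertex ordering 0 < 1 < 2 < 3 < 4 < 5. The simplices of K, each written with vertices in increasing order, are:

  0-simplices (6): [0], [1], [2], [3], [4], [5]
  1-simplices (6): [0,1], [0,4], [1,5], [2,3], [2,5], [4,5]

so the chain groups are C_0 ≅ Z^6, C_1 ≅ Z^6.

∂_1: C_1 → C_0 sends each edge [p,q] (with p < q) to q − p.
This gives a 6×6 integer matrix of rank 5; reducing to Smith normal form yields diagonal entries (1,1,1,1,1).

Computing H_k = (kernel of ∂_k) / (image of ∂_{k+1}):

  H_0: rank C_0 − rank ∂_1 = 6 − 5 = 1, and the invariant factors of ∂_1 are all 1, so H_0 ≅ Z.
  H_1: rank ker ∂_1 − rank ∂_2 = (6 − 5) − 0 = 1, and there is no ∂_2, so H_1 ≅ Z.

H_0 ≅ Z,  H_1 ≅ Z.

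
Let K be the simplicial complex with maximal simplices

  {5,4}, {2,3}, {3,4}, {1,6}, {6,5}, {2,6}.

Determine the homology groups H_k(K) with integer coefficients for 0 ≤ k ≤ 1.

H_0 = Z,  H_1 = Z.

We work with the vertex ordering 1 < 2 < 3 < 4 < 5 < 6. The simplices of K, each written with vertices in increasing order, are:

  0-simplices (6): [1], [2], [3], [4], [5], [6]
  1-simplices (6): [1,6], [2,3], [2,6], [3,4], [4,5], [5,6]

so the chain groups are C_0 ≅ Z^6, C_1 ≅ Z^6.

∂_1: C_1 → C_0 is given by ∂[p,q] = [q] − [p].
The resulting 6×6 matrix has rank 5, and its Smith normal form has invariant factors (1,1,1,1,1).

Computing H_k = (kernel of ∂_k) / (image of ∂_{k+1}):

  H_0: rank C_0 − rank ∂_1 = 6 − 5 = 1, and the invariant factors of ∂_1 are all 1, so H_0 ≅ Z.
  H_1: rank ker ∂_1 − rank ∂_2 = (6 − 5) − 0 = 1, and there is no ∂_2, so H_1 ≅ Z.

As a check, the Euler characteristic is 6 − 6 = 0, which agrees with 1 − 1 = 0.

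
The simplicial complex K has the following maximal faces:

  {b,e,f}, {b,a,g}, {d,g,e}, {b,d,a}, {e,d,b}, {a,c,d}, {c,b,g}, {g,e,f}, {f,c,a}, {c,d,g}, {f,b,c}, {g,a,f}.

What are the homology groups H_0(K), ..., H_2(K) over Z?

K has 7 vertices, 18 edges, 12 triangles.
rank ∂_0 = 0, rank ∂_1 = 6 ⇒ b_0 = 7 − 0 − 6 = 1; all invariant factors of ∂_1 are 1 so no torsion. So H_0 ≅ Z.
rank ∂_1 = 6, rank ∂_2 = 12 ⇒ b_1 = 18 − 6 − 12 = 0; ∂_2 has invariant factor(s) [2] giving torsion. So H_1 ≅ Z_2.
rank ∂_2 = 12, rank ∂_3 = 0 ⇒ b_2 = 12 − 12 − 0 = 0. So H_2 ≅ 0.

H_0 ≅ Z,  H_1 ≅ Z_2,  H_2 = 0.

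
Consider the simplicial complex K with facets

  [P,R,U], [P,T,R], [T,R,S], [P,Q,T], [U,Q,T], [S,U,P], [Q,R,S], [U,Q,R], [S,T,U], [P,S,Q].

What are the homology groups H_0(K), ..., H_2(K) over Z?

H_0 = Z,  H_1 = Z/2,  H_2 = 0.

Fix the vertex order P < Q < R < S < T < U and write every simplex with vertices in increasing order. Then dim K = 2 and the simplices of K are:

  0-simplices (6): P, Q, R, S, T, U
  1-simplices (15): PQ, PR, PS, PT, PU, QR, QS, QT, QU, RS, RT, RU, ST, SU, TU
  2-simplices (10): PQS, PQT, PRT, PRU, PSU, QRS, QRU, QTU, RST, STU

so the chain groups are C_0 ≅ Z^6, C_1 ≅ Z^15, C_2 ≅ Z^10.

∂_1: C_1 → C_0 maps an edge to its endpoints' difference, ∂[p,q] = q − p.
The 6×15 boundary matrix has rank 5 and Smith normal form diag(1,1,1,1,1).

∂_2: C_2 → C_1 maps a triangle to the signed sum of its edges. For instance
  ∂STU = TU − SU + ST,
  ∂PQS = QS − PS + PQ.
The 15×10 boundary matrix has rank 10 and Smith normal form diag(1,1,1,1,1,1,1,1,1,2).

Reading off H_k = ker ∂_k / im ∂_{k+1}:

  H_0: rank C_0 − rank ∂_1 = 6 − 5 = 1, and the invariant factors of ∂_1 are all 1, so H_0 ≅ Z.
  H_1: rank ker ∂_1 − rank ∂_2 = (15 − 5) − 10 = 0, and ∂_2 has invariant factor 2 > 1, so H_1 ≅ Z/2.
  H_2: rank ker ∂_2 − rank ∂_3 = (10 − 10) − 0 = 0, and there is no ∂_3, so H_2 ≅ 0.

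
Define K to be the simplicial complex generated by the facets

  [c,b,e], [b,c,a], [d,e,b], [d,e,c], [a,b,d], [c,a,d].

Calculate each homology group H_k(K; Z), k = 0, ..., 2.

K has 5 vertices, 9 edges, 6 triangles.
rank ∂_0 = 0, rank ∂_1 = 4 ⇒ b_0 = 5 − 0 − 4 = 1; all invariant factors of ∂_1 are 1 so no torsion. So H_0 ≅ Z.
rank ∂_1 = 4, rank ∂_2 = 5 ⇒ b_1 = 9 − 4 − 5 = 0; all invariant factors of ∂_2 are 1 so no torsion. So H_1 ≅ 0.
rank ∂_2 = 5, rank ∂_3 = 0 ⇒ b_2 = 6 − 5 − 0 = 1. So H_2 ≅ Z.

H_0 = Z,  H_1 = 0,  H_2 = Z.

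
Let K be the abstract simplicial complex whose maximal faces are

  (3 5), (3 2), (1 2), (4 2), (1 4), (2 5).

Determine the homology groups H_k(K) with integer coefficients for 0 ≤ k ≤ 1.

Take the total order 1 < 2 < 3 < 4 < 5 on the vertex set. Then K (dimension 1) consists of the simplices:

  0-simplices (5): [1], [2], [3], [4], [5]
  1-simplices (6): [1,2], [1,4], [2,3], [2,4], [2,5], [3,5]

giving chain groups C_0 ≅ Z^5, C_1 ≅ Z^6.

Boundary ∂_1: C_1 → C_0 sends each edge [p,q] (with p < q) to q − p. For instance
  ∂[1,4] = [4] − [1].
The resulting 5×6 matrix has rank 4, and its Smith normal form has invariant factors (1,1,1,1).

Now H_k = ker ∂_k / im ∂_{k+1}, so:

  H_0: rank C_0 − rank ∂_1 = 5 − 4 = 1, and the invariant factors of ∂_1 are all 1, so H_0 = Z.
  H_1: rank ker ∂_1 − rank ∂_2 = (6 − 4) − 0 = 2, and there is no ∂_2, so H_1 = Z^2.

H_0 ≅ Z,  H_1 ≅ Z^2.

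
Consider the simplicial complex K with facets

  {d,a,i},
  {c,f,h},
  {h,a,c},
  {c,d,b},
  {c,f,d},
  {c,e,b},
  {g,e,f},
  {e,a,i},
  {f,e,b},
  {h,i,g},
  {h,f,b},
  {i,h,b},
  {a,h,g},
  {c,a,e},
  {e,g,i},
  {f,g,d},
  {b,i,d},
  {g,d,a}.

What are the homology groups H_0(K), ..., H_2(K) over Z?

H_0 = Z,  H_1 = Z × Z/2,  H_2 = 0.

K has 9 vertices, 27 edges, 18 triangles.
rank ∂_0 = 0, rank ∂_1 = 8 ⇒ b_0 = 9 − 0 − 8 = 1; all invariant factors of ∂_1 are 1 so no torsion. So H_0 = Z.
rank ∂_1 = 8, rank ∂_2 = 18 ⇒ b_1 = 27 − 8 − 18 = 1; ∂_2 has invariant factor(s) [2] giving torsion. So H_1 = Z × Z/2.
rank ∂_2 = 18, rank ∂_3 = 0 ⇒ b_2 = 18 − 18 − 0 = 0. So H_2 = 0.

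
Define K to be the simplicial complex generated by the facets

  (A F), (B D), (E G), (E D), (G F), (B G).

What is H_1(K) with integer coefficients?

H_1 ≅ Z.

K has 6 vertices, 6 edges.
rank ∂_1 = 5, rank ∂_2 = 0 ⇒ b_1 = 6 − 5 − 0 = 1. So H_1 = Z.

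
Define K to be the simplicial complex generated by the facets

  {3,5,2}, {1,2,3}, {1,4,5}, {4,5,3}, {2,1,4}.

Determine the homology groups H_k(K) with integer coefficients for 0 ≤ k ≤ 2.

Order the vertices as 1 < 2 < 3 < 4 < 5. Listing each simplex with vertices in this order, K has dimension 2 with simplices:

  0-simplices (5): [1], [2], [3], [4], [5]
  1-simplices (10): [1,2], [1,3], [1,4], [1,5], [2,3], [2,4], [2,5], [3,4], [3,5], [4,5]
  2-simplices (5): [1,2,3], [1,2,4], [1,4,5], [2,3,5], [3,4,5]

so the chain groups are C_0 ≅ Z^5, C_1 ≅ Z^10, C_2 ≅ Z^5.

Boundary ∂_1: C_1 → C_0 is given by ∂[p,q] = [q] − [p]. For instance
  ∂[4,5] = [5] − [4].
The resulting 5×10 matrix has rank 4, and its Smith normal form has invariant factors (1,1,1,1).

The boundary map ∂_2: C_2 → C_1 maps a triangle to the signed sum of its edges. For instance
  ∂[1,2,3] = [2,3] − [1,3] + [1,2],
  ∂[1,4,5] = [4,5] − [1,5] + [1,4].
The resulting 10×5 matrix has rank 5, and its Smith normal form has invariant factors (1,1,1,1,1).

Reading off H_k = ker ∂_k / im ∂_{k+1}:

  H_0: rank C_0 − rank ∂_1 = 5 − 4 = 1, and the invariant factors of ∂_1 are all 1, so H_0 = Z.
  H_1: rank ker ∂_1 − rank ∂_2 = (10 − 4) − 5 = 1, and the invariant factors of ∂_2 are all 1, so H_1 = Z.
  H_2: rank ker ∂_2 − rank ∂_3 = (5 − 5) − 0 = 0, and there is no ∂_3, so H_2 = 0.

As a check, the Euler characteristic is 5 − 10 + 5 = 0, which agrees with 1 − 1 + 0 = 0.

H_0 = Z,  H_1 = Z,  H_2 = 0.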